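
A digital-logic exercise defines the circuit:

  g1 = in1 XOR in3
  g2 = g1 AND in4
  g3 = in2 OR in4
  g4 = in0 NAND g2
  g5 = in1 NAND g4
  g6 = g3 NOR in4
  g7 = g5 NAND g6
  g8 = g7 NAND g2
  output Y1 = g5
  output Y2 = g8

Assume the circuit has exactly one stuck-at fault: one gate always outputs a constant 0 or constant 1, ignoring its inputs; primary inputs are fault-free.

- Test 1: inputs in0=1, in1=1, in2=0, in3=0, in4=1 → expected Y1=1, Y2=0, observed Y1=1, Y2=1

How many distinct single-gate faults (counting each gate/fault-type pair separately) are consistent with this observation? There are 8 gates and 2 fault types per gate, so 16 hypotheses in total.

3

Fault-free: g1=1, g2=1, g3=1, g4=0, g5=1, g6=0, g7=1, g8=0 → Y1=1, Y2=0. Observed Y1=1, Y2=1.
  g1: none of the 2 fault types match ✗
  g2: none of the 2 fault types match ✗
  g3: none of the 2 fault types match ✗
  g4: none of the 2 fault types match ✗
  g5: none of the 2 fault types match ✗
  g6: stuck-at-1 ✓; others ✗
  g7: stuck-at-0 ✓; others ✗
  g8: stuck-at-1 ✓; others ✗
Consistent faults: {g6 stuck-at-1, g7 stuck-at-0, g8 stuck-at-1} — 3 in all.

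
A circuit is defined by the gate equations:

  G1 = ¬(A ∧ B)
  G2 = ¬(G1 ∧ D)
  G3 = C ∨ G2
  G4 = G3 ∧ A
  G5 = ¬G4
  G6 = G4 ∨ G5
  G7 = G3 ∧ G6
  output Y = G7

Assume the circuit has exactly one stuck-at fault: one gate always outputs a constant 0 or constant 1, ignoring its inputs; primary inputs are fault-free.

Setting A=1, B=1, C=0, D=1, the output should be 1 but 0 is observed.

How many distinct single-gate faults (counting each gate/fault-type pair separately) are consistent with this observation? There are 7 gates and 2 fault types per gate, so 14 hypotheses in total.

Fault-free: G1=0, G2=1, G3=1, G4=1, G5=0, G6=1, G7=1 → 1. Observed 0.
  G1 stuck-at-0: output 1 ✗
  G1 stuck-at-1: output 0 ✓
  G2 stuck-at-0: output 0 ✓
  G2 stuck-at-1: output 1 ✗
  G3 stuck-at-0: output 0 ✓
  G3 stuck-at-1: output 1 ✗
  G4 stuck-at-0: output 1 ✗
  G4 stuck-at-1: output 1 ✗
  G5 stuck-at-0: output 1 ✗
  G5 stuck-at-1: output 1 ✗
  G6 stuck-at-0: output 0 ✓
  G6 stuck-at-1: output 1 ✗
  G7 stuck-at-0: output 0 ✓
  G7 stuck-at-1: output 1 ✗
Consistent faults: {G1 stuck-at-1, G2 stuck-at-0, G3 stuck-at-0, G6 stuck-at-0, G7 stuck-at-0} — 5 in all.

5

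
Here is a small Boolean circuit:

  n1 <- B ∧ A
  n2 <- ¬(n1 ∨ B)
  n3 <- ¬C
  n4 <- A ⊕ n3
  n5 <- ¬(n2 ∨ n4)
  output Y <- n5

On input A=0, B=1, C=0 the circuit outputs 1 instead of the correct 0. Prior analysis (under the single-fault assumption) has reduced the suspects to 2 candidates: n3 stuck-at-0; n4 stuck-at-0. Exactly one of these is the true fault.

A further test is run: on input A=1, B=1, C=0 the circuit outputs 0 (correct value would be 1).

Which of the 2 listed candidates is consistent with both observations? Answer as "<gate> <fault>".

n3 stuck-at-0

Evaluate each candidate on input A=1, B=1, C=0:
  n3 stuck-at-0: n1=1, n2=0, n3=0 [stuck-at-0], n4=1, n5=0 → 0 — matches
  n4 stuck-at-0: n1=1, n2=0, n3=1, n4=0 [stuck-at-0], n5=1 → 1 — eliminated
Only n3 stuck-at-0 reproduces the observed 0.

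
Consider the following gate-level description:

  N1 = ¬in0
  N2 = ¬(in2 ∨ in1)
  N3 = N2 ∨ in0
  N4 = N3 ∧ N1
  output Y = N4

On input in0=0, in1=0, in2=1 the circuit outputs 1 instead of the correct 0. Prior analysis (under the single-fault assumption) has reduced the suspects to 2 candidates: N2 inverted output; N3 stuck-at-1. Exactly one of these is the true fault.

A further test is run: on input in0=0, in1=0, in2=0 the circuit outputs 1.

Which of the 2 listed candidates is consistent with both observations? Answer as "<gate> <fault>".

N3 stuck-at-1

Evaluate each candidate on input in0=0, in1=0, in2=0:
  N2 inverted output: N1=1, N2=0 [inverted output], N3=0, N4=0 → 0 — eliminated
  N3 stuck-at-1: N1=1, N2=1, N3=1 [stuck-at-1], N4=1 → 1 — matches
Only N3 stuck-at-1 reproduces the observed 1.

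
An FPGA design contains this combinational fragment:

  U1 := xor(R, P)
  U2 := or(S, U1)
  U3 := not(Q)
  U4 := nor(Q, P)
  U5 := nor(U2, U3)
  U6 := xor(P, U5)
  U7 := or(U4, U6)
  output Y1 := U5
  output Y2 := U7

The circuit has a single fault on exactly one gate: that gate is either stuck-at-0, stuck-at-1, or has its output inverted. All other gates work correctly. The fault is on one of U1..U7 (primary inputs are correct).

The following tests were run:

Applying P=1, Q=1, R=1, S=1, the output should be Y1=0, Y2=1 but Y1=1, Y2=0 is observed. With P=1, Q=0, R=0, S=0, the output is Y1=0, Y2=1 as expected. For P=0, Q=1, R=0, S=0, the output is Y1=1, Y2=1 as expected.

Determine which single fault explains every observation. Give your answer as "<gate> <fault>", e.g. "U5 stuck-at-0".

Fault-free values for test 1 (P=1, Q=1, R=1, S=1): U1=0, U2=1, U3=0, U4=0, U5=0, U6=1, U7=1, giving Y1=0, Y2=1. Observed Y1=1, Y2=0.
Test 1: faults giving observed Y1=1, Y2=0 are {U2 stuck-at-0, U2 inverted output, U5 stuck-at-1, U5 inverted output}.
Test 2 (P=1, Q=0, R=0, S=0): fault-free U1=1, U2=1, U3=1, U4=0, U5=0, U6=1, U7=1 → Y1=0, Y2=1; observed Y1=0, Y2=1. Eliminates U5 stuck-at-1, U5 inverted output.
Test 3 (P=0, Q=1, R=0, S=0): fault-free U1=0, U2=0, U3=0, U4=0, U5=1, U6=1, U7=1 → Y1=1, Y2=1; observed Y1=1, Y2=1. Eliminates U2 inverted output.
Only U2 stuck-at-0 is consistent with every test.

U2 stuck-at-0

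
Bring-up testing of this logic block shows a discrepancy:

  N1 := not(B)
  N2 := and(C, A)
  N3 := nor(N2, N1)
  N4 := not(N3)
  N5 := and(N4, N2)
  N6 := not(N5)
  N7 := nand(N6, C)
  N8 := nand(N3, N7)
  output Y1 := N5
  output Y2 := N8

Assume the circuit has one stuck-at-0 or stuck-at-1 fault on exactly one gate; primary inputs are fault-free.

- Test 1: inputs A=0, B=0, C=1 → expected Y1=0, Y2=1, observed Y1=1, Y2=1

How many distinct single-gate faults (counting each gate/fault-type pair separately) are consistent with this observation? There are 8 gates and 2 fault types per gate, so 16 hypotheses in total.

Fault-free: N1=1, N2=0, N3=0, N4=1, N5=0, N6=1, N7=0, N8=1 → Y1=0, Y2=1. Observed Y1=1, Y2=1.
  N1: none of the 2 fault types match ✗
  N2: stuck-at-1 ✓; others ✗
  N3: none of the 2 fault types match ✗
  N4: none of the 2 fault types match ✗
  N5: stuck-at-1 ✓; others ✗
  N6: none of the 2 fault types match ✗
  N7: none of the 2 fault types match ✗
  N8: none of the 2 fault types match ✗
Consistent faults: {N2 stuck-at-1, N5 stuck-at-1} — 2 in all.

2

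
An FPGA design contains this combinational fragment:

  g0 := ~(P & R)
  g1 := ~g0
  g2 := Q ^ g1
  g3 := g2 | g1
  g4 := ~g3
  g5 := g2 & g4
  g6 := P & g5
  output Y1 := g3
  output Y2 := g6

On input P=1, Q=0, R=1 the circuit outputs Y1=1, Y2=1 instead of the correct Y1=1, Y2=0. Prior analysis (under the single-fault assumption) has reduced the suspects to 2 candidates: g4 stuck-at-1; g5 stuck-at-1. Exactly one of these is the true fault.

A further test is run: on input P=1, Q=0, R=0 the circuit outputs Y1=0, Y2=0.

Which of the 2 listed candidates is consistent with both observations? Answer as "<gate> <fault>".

Evaluate each candidate on input P=1, Q=0, R=0:
  g4 stuck-at-1: g0=1, g1=0, g2=0, g3=0, g4=1 [stuck-at-1], g5=0, g6=0 → Y1=0, Y2=0 — matches
  g5 stuck-at-1: g0=1, g1=0, g2=0, g3=0, g4=1, g5=1 [stuck-at-1], g6=1 → Y1=0, Y2=1 — eliminated
Only g4 stuck-at-1 reproduces the observed Y1=0, Y2=0.

g4 stuck-at-1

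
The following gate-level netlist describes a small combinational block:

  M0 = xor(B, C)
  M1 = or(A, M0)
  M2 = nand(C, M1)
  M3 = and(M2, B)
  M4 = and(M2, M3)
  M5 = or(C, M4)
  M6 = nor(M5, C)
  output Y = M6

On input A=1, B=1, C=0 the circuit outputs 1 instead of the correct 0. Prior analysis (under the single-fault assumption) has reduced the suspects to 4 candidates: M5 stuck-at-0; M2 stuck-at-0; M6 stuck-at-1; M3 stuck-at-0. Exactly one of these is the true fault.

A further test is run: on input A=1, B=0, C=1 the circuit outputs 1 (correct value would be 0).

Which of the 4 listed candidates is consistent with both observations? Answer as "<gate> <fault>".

M6 stuck-at-1

Evaluate each candidate on input A=1, B=0, C=1:
  M5 stuck-at-0: M0=1, M1=1, M2=0, M3=0, M4=0, M5=0 [stuck-at-0], M6=0 → 0 — eliminated
  M2 stuck-at-0: M0=1, M1=1, M2=0 [stuck-at-0], M3=0, M4=0, M5=1, M6=0 → 0 — eliminated
  M6 stuck-at-1: M0=1, M1=1, M2=0, M3=0, M4=0, M5=1, M6=1 [stuck-at-1] → 1 — matches
  M3 stuck-at-0: M0=1, M1=1, M2=0, M3=0 [stuck-at-0], M4=0, M5=1, M6=0 → 0 — eliminated
Only M6 stuck-at-1 reproduces the observed 1.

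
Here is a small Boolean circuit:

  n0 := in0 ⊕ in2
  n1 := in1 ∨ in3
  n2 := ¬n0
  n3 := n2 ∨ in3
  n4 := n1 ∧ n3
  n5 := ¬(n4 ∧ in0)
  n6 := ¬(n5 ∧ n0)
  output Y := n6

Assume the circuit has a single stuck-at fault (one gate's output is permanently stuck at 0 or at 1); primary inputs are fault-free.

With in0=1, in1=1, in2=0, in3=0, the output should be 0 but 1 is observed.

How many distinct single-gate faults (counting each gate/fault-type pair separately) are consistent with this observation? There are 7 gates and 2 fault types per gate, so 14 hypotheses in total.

6

Fault-free: n0=1, n1=1, n2=0, n3=0, n4=0, n5=1, n6=0 → 0. Observed 1.
  n0 stuck-at-0: output 1 ✓
  n0 stuck-at-1: output 0 ✗
  n1 stuck-at-0: output 0 ✗
  n1 stuck-at-1: output 0 ✗
  n2 stuck-at-0: output 0 ✗
  n2 stuck-at-1: output 1 ✓
  n3 stuck-at-0: output 0 ✗
  n3 stuck-at-1: output 1 ✓
  n4 stuck-at-0: output 0 ✗
  n4 stuck-at-1: output 1 ✓
  n5 stuck-at-0: output 1 ✓
  n5 stuck-at-1: output 0 ✗
  n6 stuck-at-0: output 0 ✗
  n6 stuck-at-1: output 1 ✓
Consistent faults: {n0 stuck-at-0, n2 stuck-at-1, n3 stuck-at-1, n4 stuck-at-1, n5 stuck-at-0, n6 stuck-at-1} — 6 in all.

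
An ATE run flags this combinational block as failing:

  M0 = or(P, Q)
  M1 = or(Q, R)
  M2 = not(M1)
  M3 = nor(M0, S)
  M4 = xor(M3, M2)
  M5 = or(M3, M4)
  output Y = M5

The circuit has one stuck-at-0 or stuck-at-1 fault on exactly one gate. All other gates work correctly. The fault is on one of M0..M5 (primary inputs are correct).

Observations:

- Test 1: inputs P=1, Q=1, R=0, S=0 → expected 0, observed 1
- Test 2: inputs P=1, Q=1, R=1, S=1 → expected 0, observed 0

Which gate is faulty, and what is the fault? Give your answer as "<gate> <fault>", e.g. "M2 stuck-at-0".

Fault-free values for test 1 (P=1, Q=1, R=0, S=0): M0=1, M1=1, M2=0, M3=0, M4=0, M5=0, giving Y=0. Observed 1.
Test 1: faults giving observed 1 are {M0 stuck-at-0, M1 stuck-at-0, M2 stuck-at-1, M3 stuck-at-1, M4 stuck-at-1, M5 stuck-at-1}.
Test 2 (P=1, Q=1, R=1, S=1): fault-free M0=1, M1=1, M2=0, M3=0, M4=0, M5=0 → 0; observed 0. Eliminates M1 stuck-at-0, M2 stuck-at-1, M3 stuck-at-1, M4 stuck-at-1, M5 stuck-at-1.
Only M0 stuck-at-0 is consistent with every test.

M0 stuck-at-0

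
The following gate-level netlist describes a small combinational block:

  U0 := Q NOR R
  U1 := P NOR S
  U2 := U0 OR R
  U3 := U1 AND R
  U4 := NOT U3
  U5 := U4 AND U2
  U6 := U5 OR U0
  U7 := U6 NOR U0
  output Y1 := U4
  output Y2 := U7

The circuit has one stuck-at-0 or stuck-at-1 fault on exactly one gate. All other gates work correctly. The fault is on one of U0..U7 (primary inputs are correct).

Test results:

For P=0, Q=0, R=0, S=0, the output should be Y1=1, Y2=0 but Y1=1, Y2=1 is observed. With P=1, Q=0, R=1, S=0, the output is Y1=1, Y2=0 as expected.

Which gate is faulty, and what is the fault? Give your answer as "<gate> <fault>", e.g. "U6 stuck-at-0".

Fault-free values for test 1 (P=0, Q=0, R=0, S=0): U0=1, U1=1, U2=1, U3=0, U4=1, U5=1, U6=1, U7=0, giving Y1=1, Y2=0. Observed Y1=1, Y2=1.
Test 1: faults giving observed Y1=1, Y2=1 are {U0 stuck-at-0, U7 stuck-at-1}.
Test 2 (P=1, Q=0, R=1, S=0): fault-free U0=0, U1=0, U2=1, U3=0, U4=1, U5=1, U6=1, U7=0 → Y1=1, Y2=0; observed Y1=1, Y2=0. Eliminates U7 stuck-at-1.
Only U0 stuck-at-0 is consistent with every test.

U0 stuck-at-0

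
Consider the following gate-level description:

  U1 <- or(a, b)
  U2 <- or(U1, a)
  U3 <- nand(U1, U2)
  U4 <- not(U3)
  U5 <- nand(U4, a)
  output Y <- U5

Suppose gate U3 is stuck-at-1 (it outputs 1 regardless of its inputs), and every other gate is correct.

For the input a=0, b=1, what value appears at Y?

1

Propagate with U3 forced: U1=1, U2=1, U3=1 [stuck-at-1], U4=0, U5=1.
So Y = 1. (Same as the fault-free value — the fault is masked on this input.)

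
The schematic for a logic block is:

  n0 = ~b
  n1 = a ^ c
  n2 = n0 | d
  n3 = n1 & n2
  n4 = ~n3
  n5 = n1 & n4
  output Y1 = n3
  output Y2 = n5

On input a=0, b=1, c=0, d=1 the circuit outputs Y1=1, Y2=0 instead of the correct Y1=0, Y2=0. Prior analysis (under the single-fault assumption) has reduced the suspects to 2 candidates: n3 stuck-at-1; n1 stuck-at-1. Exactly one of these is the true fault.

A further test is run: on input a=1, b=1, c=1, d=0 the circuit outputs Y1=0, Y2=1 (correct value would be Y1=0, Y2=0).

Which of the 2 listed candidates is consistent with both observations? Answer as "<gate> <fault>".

Evaluate each candidate on input a=1, b=1, c=1, d=0:
  n3 stuck-at-1: n0=0, n1=0, n2=0, n3=1 [stuck-at-1], n4=0, n5=0 → Y1=1, Y2=0 — eliminated
  n1 stuck-at-1: n0=0, n1=1 [stuck-at-1], n2=0, n3=0, n4=1, n5=1 → Y1=0, Y2=1 — matches
Only n1 stuck-at-1 reproduces the observed Y1=0, Y2=1.

n1 stuck-at-1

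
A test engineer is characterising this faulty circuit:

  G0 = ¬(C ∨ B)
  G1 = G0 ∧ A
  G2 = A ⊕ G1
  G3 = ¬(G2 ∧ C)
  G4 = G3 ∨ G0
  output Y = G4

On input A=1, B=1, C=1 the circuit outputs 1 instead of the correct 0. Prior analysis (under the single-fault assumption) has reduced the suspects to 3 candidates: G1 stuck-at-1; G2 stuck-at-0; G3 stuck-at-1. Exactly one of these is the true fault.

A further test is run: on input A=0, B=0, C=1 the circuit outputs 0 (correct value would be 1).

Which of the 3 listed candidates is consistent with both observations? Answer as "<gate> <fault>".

G1 stuck-at-1

Evaluate each candidate on input A=0, B=0, C=1:
  G1 stuck-at-1: G0=0, G1=1 [stuck-at-1], G2=1, G3=0, G4=0 → 0 — matches
  G2 stuck-at-0: G0=0, G1=0, G2=0 [stuck-at-0], G3=1, G4=1 → 1 — eliminated
  G3 stuck-at-1: G0=0, G1=0, G2=0, G3=1 [stuck-at-1], G4=1 → 1 — eliminated
Only G1 stuck-at-1 reproduces the observed 0.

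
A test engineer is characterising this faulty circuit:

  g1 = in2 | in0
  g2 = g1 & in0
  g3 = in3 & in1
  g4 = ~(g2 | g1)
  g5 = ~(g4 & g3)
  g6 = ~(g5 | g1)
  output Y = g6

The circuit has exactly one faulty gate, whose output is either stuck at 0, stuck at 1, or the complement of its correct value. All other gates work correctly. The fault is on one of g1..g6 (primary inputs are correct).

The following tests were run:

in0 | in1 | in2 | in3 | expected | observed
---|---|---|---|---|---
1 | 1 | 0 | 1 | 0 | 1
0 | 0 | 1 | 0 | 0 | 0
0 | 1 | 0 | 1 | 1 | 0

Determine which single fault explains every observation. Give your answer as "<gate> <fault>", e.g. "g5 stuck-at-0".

Fault-free values for test 1 (in0=1, in1=1, in2=0, in3=1): g1=1, g2=1, g3=1, g4=0, g5=1, g6=0, giving Y=0. Observed 1.
Test 1: faults giving observed 1 are {g1 stuck-at-0, g1 inverted output, g6 stuck-at-1, g6 inverted output}.
Test 2 (in0=0, in1=0, in2=1, in3=0): fault-free g1=1, g2=0, g3=0, g4=0, g5=1, g6=0 → 0; observed 0. Eliminates g6 stuck-at-1, g6 inverted output.
Test 3 (in0=0, in1=1, in2=0, in3=1): fault-free g1=0, g2=0, g3=1, g4=1, g5=0, g6=1 → 1; observed 0. Eliminates g1 stuck-at-0.
Only g1 inverted output is consistent with every test.

g1 inverted output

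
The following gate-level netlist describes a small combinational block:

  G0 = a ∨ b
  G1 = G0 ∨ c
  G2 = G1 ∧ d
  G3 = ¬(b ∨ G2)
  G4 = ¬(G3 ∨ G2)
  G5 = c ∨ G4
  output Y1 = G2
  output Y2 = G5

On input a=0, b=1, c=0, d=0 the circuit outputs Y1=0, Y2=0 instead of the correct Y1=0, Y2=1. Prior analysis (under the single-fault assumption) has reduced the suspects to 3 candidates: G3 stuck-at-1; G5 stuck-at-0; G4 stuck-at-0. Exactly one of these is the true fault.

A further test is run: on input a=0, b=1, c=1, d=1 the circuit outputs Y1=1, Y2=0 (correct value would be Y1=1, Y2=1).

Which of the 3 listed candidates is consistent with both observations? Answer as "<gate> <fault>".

Evaluate each candidate on input a=0, b=1, c=1, d=1:
  G3 stuck-at-1: G0=1, G1=1, G2=1, G3=1 [stuck-at-1], G4=0, G5=1 → Y1=1, Y2=1 — eliminated
  G5 stuck-at-0: G0=1, G1=1, G2=1, G3=0, G4=0, G5=0 [stuck-at-0] → Y1=1, Y2=0 — matches
  G4 stuck-at-0: G0=1, G1=1, G2=1, G3=0, G4=0 [stuck-at-0], G5=1 → Y1=1, Y2=1 — eliminated
Only G5 stuck-at-0 reproduces the observed Y1=1, Y2=0.

G5 stuck-at-0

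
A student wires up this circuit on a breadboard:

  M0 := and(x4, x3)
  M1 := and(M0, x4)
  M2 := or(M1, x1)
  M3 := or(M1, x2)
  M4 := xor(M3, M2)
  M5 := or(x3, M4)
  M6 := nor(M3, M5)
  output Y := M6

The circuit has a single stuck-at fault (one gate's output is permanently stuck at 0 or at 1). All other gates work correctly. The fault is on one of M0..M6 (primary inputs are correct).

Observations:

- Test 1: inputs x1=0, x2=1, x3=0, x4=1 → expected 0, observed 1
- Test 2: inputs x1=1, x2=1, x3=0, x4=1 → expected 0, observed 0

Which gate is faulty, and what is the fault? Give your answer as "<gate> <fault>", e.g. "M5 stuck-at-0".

Fault-free values for test 1 (x1=0, x2=1, x3=0, x4=1): M0=0, M1=0, M2=0, M3=1, M4=1, M5=1, M6=0, giving Y=0. Observed 1.
Test 1: faults giving observed 1 are {M3 stuck-at-0, M6 stuck-at-1}.
Test 2 (x1=1, x2=1, x3=0, x4=1): fault-free M0=0, M1=0, M2=1, M3=1, M4=0, M5=0, M6=0 → 0; observed 0. Eliminates M6 stuck-at-1.
Only M3 stuck-at-0 is consistent with every test.

M3 stuck-at-0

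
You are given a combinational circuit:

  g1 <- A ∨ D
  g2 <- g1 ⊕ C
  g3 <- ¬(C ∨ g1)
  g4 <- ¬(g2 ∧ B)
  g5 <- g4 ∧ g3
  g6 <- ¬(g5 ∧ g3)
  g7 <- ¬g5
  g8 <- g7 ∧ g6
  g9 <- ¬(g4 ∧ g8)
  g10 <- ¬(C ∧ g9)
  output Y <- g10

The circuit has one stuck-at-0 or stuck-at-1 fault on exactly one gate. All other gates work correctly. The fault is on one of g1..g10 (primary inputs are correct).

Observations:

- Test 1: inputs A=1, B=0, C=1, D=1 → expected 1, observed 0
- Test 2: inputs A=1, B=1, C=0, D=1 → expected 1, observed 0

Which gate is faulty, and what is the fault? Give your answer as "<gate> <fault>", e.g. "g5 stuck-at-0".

g10 stuck-at-0

Fault-free values for test 1 (A=1, B=0, C=1, D=1): g1=1, g2=0, g3=0, g4=1, g5=0, g6=1, g7=1, g8=1, g9=0, g10=1, giving Y=1. Observed 0.
Test 1: faults giving observed 0 are {g3 stuck-at-1, g4 stuck-at-0, g5 stuck-at-1, g6 stuck-at-0, g7 stuck-at-0, g8 stuck-at-0, g9 stuck-at-1, g10 stuck-at-0}.
Test 2 (A=1, B=1, C=0, D=1): fault-free g1=1, g2=1, g3=0, g4=0, g5=0, g6=1, g7=1, g8=1, g9=1, g10=1 → 1; observed 0. Eliminates g3 stuck-at-1, g4 stuck-at-0, g5 stuck-at-1, g6 stuck-at-0, g7 stuck-at-0, g8 stuck-at-0, g9 stuck-at-1.
Only g10 stuck-at-0 is consistent with every test.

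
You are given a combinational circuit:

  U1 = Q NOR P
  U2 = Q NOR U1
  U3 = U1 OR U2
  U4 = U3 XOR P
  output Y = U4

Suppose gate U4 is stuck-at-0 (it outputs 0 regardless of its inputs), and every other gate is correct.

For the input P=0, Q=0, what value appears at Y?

0

Propagate with U4 forced: U1=1, U2=0, U3=1, U4=0 [stuck-at-0].
So Y = 0. (Without the fault it would be 1.)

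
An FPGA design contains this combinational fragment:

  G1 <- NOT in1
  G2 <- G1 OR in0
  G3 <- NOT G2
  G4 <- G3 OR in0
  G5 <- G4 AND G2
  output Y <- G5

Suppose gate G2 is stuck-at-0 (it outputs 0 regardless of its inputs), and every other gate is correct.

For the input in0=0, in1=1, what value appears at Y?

0

Propagate with G2 forced: G1=0, G2=0 [stuck-at-0], G3=1, G4=1, G5=0.
So Y = 0. (Same as the fault-free value — the fault is masked on this input.)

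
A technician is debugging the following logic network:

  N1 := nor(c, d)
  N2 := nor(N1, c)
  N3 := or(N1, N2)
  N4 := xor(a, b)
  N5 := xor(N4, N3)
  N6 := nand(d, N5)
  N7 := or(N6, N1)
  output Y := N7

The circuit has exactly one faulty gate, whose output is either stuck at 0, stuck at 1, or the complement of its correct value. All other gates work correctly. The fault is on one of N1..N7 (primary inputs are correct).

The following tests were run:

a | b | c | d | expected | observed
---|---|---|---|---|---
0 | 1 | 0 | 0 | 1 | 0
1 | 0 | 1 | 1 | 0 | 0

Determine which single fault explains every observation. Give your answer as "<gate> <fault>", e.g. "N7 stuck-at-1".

N7 stuck-at-0

Fault-free values for test 1 (a=0, b=1, c=0, d=0): N1=1, N2=0, N3=1, N4=1, N5=0, N6=1, N7=1, giving Y=1. Observed 0.
Test 1: faults giving observed 0 are {N7 stuck-at-0, N7 inverted output}.
Test 2 (a=1, b=0, c=1, d=1): fault-free N1=0, N2=0, N3=0, N4=1, N5=1, N6=0, N7=0 → 0; observed 0. Eliminates N7 inverted output.
Only N7 stuck-at-0 is consistent with every test.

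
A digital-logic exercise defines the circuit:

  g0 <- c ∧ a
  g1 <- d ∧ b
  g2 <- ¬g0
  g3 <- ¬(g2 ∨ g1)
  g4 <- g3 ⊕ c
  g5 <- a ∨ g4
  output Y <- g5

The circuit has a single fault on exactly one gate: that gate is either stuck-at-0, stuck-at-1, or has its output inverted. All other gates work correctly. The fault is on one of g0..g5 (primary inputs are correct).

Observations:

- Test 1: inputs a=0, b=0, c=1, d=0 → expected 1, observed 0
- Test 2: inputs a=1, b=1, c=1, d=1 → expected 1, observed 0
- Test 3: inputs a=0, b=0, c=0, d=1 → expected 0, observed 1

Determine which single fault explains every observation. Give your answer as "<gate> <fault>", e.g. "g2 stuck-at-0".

Fault-free values for test 1 (a=0, b=0, c=1, d=0): g0=0, g1=0, g2=1, g3=0, g4=1, g5=1, giving Y=1. Observed 0.
Test 1: faults giving observed 0 are {g0 stuck-at-1, g0 inverted output, g2 stuck-at-0, g2 inverted output, g3 stuck-at-1, g3 inverted output, g4 stuck-at-0, g4 inverted output, g5 stuck-at-0, g5 inverted output}.
Test 2 (a=1, b=1, c=1, d=1): fault-free g0=1, g1=1, g2=0, g3=0, g4=1, g5=1 → 1; observed 0. Eliminates g0 stuck-at-1, g0 inverted output, g2 stuck-at-0, g2 inverted output, g3 stuck-at-1, g3 inverted output, g4 stuck-at-0, g4 inverted output.
Test 3 (a=0, b=0, c=0, d=1): fault-free g0=0, g1=0, g2=1, g3=0, g4=0, g5=0 → 0; observed 1. Eliminates g5 stuck-at-0.
Only g5 inverted output is consistent with every test.

g5 inverted output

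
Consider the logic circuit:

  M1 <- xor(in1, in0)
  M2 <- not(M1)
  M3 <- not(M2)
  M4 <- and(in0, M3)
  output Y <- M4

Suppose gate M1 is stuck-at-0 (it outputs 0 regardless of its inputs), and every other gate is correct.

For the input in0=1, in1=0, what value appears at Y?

0

Propagate with M1 forced: M1=0 [stuck-at-0], M2=1, M3=0, M4=0.
So Y = 0. (Without the fault it would be 1.)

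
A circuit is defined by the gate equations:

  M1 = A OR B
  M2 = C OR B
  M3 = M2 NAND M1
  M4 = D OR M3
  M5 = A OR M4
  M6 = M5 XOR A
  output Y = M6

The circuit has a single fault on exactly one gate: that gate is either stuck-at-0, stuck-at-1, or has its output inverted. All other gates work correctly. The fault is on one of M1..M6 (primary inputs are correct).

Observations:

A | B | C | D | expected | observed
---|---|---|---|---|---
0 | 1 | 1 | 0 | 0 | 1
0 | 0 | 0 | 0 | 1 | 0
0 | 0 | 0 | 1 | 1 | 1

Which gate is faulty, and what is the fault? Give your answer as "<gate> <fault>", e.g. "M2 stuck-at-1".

M3 inverted output

Fault-free values for test 1 (A=0, B=1, C=1, D=0): M1=1, M2=1, M3=0, M4=0, M5=0, M6=0, giving Y=0. Observed 1.
Test 1: faults giving observed 1 are {M1 stuck-at-0, M1 inverted output, M2 stuck-at-0, M2 inverted output, M3 stuck-at-1, M3 inverted output, M4 stuck-at-1, M4 inverted output, M5 stuck-at-1, M5 inverted output, M6 stuck-at-1, M6 inverted output}.
Test 2 (A=0, B=0, C=0, D=0): fault-free M1=0, M2=0, M3=1, M4=1, M5=1, M6=1 → 1; observed 0. Eliminates M1 stuck-at-0, M1 inverted output, M2 stuck-at-0, M2 inverted output, M3 stuck-at-1, M4 stuck-at-1, M5 stuck-at-1, M6 stuck-at-1.
Test 3 (A=0, B=0, C=0, D=1): fault-free M1=0, M2=0, M3=1, M4=1, M5=1, M6=1 → 1; observed 1. Eliminates M4 inverted output, M5 inverted output, M6 inverted output.
Only M3 inverted output is consistent with every test.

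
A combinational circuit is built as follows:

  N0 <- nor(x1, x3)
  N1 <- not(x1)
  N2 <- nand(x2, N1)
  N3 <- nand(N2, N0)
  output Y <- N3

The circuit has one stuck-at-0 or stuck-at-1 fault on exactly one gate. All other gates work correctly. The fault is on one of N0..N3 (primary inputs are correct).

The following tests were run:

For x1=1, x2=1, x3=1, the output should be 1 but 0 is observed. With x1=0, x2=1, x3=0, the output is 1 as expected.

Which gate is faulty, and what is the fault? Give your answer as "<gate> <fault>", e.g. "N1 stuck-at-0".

N0 stuck-at-1

Fault-free values for test 1 (x1=1, x2=1, x3=1): N0=0, N1=0, N2=1, N3=1, giving Y=1. Observed 0.
Test 1: faults giving observed 0 are {N0 stuck-at-1, N3 stuck-at-0}.
Test 2 (x1=0, x2=1, x3=0): fault-free N0=1, N1=1, N2=0, N3=1 → 1; observed 1. Eliminates N3 stuck-at-0.
Only N0 stuck-at-1 is consistent with every test.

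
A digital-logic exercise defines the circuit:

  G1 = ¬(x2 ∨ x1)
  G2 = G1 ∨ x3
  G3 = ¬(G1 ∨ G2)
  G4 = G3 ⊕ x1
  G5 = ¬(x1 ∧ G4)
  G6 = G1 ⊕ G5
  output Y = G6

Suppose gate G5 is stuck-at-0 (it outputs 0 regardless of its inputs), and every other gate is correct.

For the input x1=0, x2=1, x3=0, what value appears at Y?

0

Propagate with G5 forced: G1=0, G2=0, G3=1, G4=1, G5=0 [stuck-at-0], G6=0.
So Y = 0. (Without the fault it would be 1.)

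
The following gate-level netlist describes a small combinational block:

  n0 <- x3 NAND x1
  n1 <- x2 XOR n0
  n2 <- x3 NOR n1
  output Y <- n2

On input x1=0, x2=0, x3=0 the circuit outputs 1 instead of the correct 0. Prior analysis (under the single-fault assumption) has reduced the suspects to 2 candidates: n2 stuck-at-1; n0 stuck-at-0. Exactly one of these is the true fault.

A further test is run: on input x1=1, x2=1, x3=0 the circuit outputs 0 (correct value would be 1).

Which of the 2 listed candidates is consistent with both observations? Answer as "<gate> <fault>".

n0 stuck-at-0

Evaluate each candidate on input x1=1, x2=1, x3=0:
  n2 stuck-at-1: n0=1, n1=0, n2=1 [stuck-at-1] → 1 — eliminated
  n0 stuck-at-0: n0=0 [stuck-at-0], n1=1, n2=0 → 0 — matches
Only n0 stuck-at-0 reproduces the observed 0.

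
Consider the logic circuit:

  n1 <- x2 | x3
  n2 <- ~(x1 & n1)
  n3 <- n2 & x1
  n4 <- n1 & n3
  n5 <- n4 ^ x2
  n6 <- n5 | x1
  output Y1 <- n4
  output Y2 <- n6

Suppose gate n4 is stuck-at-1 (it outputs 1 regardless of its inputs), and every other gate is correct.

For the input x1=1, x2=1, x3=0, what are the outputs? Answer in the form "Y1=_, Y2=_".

Propagate with n4 forced: n1=1, n2=0, n3=0, n4=1 [stuck-at-1], n5=0, n6=1.
So the outputs are Y1=1, Y2=1. (Without the fault they would be Y1=0, Y2=1.)

Y1=1, Y2=1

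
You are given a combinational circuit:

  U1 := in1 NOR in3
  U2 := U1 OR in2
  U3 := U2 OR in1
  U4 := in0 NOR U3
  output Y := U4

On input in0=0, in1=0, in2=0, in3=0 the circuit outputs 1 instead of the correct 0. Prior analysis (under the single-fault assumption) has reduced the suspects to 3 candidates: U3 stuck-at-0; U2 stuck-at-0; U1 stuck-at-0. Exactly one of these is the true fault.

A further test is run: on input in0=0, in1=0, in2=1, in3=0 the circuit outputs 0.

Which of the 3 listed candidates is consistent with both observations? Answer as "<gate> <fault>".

Evaluate each candidate on input in0=0, in1=0, in2=1, in3=0:
  U3 stuck-at-0: U1=1, U2=1, U3=0 [stuck-at-0], U4=1 → 1 — eliminated
  U2 stuck-at-0: U1=1, U2=0 [stuck-at-0], U3=0, U4=1 → 1 — eliminated
  U1 stuck-at-0: U1=0 [stuck-at-0], U2=1, U3=1, U4=0 → 0 — matches
Only U1 stuck-at-0 reproduces the observed 0.

U1 stuck-at-0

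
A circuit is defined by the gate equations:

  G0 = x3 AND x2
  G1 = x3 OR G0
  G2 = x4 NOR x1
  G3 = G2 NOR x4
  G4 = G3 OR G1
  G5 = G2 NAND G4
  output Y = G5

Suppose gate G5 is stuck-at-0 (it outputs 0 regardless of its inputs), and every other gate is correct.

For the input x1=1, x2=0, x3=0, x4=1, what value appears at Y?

Propagate with G5 forced: G0=0, G1=0, G2=0, G3=0, G4=0, G5=0 [stuck-at-0].
So Y = 0. (Without the fault it would be 1.)

0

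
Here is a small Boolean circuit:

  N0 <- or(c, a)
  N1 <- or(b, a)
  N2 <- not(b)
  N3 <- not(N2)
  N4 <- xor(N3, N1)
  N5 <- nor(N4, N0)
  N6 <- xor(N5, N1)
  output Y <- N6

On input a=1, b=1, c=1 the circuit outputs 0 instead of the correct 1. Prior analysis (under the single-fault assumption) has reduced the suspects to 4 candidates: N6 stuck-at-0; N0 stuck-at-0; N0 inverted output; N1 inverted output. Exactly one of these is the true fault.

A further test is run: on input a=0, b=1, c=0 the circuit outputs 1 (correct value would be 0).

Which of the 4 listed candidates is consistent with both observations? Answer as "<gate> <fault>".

Evaluate each candidate on input a=0, b=1, c=0:
  N6 stuck-at-0: N0=0, N1=1, N2=0, N3=1, N4=0, N5=1, N6=0 [stuck-at-0] → 0 — eliminated
  N0 stuck-at-0: N0=0 [stuck-at-0], N1=1, N2=0, N3=1, N4=0, N5=1, N6=0 → 0 — eliminated
  N0 inverted output: N0=1 [inverted output], N1=1, N2=0, N3=1, N4=0, N5=0, N6=1 → 1 — matches
  N1 inverted output: N0=0, N1=0 [inverted output], N2=0, N3=1, N4=1, N5=0, N6=0 → 0 — eliminated
Only N0 inverted output reproduces the observed 1.

N0 inverted output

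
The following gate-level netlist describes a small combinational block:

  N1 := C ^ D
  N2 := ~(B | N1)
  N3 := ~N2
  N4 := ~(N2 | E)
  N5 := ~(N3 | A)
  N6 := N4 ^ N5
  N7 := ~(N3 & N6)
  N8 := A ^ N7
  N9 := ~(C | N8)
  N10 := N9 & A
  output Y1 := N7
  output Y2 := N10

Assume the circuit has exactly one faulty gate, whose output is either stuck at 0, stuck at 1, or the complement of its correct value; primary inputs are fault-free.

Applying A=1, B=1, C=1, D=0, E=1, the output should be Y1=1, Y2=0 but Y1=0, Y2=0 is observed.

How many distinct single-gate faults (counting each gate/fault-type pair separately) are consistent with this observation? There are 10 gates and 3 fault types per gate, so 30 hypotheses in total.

8

Fault-free: N1=1, N2=0, N3=1, N4=0, N5=0, N6=0, N7=1, N8=0, N9=0, N10=0 → Y1=1, Y2=0. Observed Y1=0, Y2=0.
  N1: none of the 3 fault types match ✗
  N2: none of the 3 fault types match ✗
  N3: none of the 3 fault types match ✗
  N4: stuck-at-1, inverted output ✓; others ✗
  N5: stuck-at-1, inverted output ✓; others ✗
  N6: stuck-at-1, inverted output ✓; others ✗
  N7: stuck-at-0, inverted output ✓; others ✗
  N8: none of the 3 fault types match ✗
  N9: none of the 3 fault types match ✗
  N10: none of the 3 fault types match ✗
Consistent faults: {N4 stuck-at-1, N4 inverted output, N5 stuck-at-1, N5 inverted output, N6 stuck-at-1, N6 inverted output, N7 stuck-at-0, N7 inverted output} — 8 in all.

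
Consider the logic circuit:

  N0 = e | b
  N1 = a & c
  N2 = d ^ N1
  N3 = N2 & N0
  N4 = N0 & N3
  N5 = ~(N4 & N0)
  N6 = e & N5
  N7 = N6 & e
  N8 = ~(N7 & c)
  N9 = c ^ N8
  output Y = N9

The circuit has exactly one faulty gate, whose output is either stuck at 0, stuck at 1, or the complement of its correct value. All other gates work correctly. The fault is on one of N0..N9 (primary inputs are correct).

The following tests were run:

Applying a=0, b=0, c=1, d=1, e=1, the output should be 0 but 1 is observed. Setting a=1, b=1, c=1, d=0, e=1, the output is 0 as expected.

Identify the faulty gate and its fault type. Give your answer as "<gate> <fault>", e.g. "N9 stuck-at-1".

Fault-free values for test 1 (a=0, b=0, c=1, d=1, e=1): N0=1, N1=0, N2=1, N3=1, N4=1, N5=0, N6=0, N7=0, N8=1, N9=0, giving Y=0. Observed 1.
Test 1: faults giving observed 1 are {N0 stuck-at-0, N0 inverted output, N1 stuck-at-1, N1 inverted output, N2 stuck-at-0, N2 inverted output, N3 stuck-at-0, N3 inverted output, N4 stuck-at-0, N4 inverted output, N5 stuck-at-1, N5 inverted output, N6 stuck-at-1, N6 inverted output, N7 stuck-at-1, N7 inverted output, N8 stuck-at-0, N8 inverted output, N9 stuck-at-1, N9 inverted output}.
Test 2 (a=1, b=1, c=1, d=0, e=1): fault-free N0=1, N1=1, N2=1, N3=1, N4=1, N5=0, N6=0, N7=0, N8=1, N9=0 → 0; observed 0. Eliminates N0 stuck-at-0, N0 inverted output, N1 inverted output, N2 stuck-at-0, N2 inverted output, N3 stuck-at-0, N3 inverted output, N4 stuck-at-0, N4 inverted output, N5 stuck-at-1, N5 inverted output, N6 stuck-at-1, N6 inverted output, N7 stuck-at-1, N7 inverted output, N8 stuck-at-0, N8 inverted output, N9 stuck-at-1, N9 inverted output.
Only N1 stuck-at-1 is consistent with every test.

N1 stuck-at-1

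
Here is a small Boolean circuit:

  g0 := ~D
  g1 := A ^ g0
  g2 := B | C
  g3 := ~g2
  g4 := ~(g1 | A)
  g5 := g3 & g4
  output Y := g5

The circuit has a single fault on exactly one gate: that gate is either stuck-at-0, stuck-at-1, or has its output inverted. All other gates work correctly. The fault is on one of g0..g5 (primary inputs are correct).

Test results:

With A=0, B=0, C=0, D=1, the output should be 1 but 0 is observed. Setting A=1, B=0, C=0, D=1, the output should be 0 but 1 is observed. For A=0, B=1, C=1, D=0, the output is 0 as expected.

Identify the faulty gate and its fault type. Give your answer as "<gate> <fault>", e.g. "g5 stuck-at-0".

Fault-free values for test 1 (A=0, B=0, C=0, D=1): g0=0, g1=0, g2=0, g3=1, g4=1, g5=1, giving Y=1. Observed 0.
Test 1: faults giving observed 0 are {g0 stuck-at-1, g0 inverted output, g1 stuck-at-1, g1 inverted output, g2 stuck-at-1, g2 inverted output, g3 stuck-at-0, g3 inverted output, g4 stuck-at-0, g4 inverted output, g5 stuck-at-0, g5 inverted output}.
Test 2 (A=1, B=0, C=0, D=1): fault-free g0=0, g1=1, g2=0, g3=1, g4=0, g5=0 → 0; observed 1. Eliminates g0 stuck-at-1, g0 inverted output, g1 stuck-at-1, g1 inverted output, g2 stuck-at-1, g2 inverted output, g3 stuck-at-0, g3 inverted output, g4 stuck-at-0, g5 stuck-at-0.
Test 3 (A=0, B=1, C=1, D=0): fault-free g0=1, g1=1, g2=1, g3=0, g4=0, g5=0 → 0; observed 0. Eliminates g5 inverted output.
Only g4 inverted output is consistent with every test.

g4 inverted output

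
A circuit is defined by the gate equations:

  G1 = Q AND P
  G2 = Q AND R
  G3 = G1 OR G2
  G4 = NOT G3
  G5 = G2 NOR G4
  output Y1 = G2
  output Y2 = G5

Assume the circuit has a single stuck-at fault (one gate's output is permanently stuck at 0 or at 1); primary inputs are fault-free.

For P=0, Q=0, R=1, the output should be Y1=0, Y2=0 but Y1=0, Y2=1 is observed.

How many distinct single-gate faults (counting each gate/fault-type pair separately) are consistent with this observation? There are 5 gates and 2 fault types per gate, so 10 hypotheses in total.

Fault-free: G1=0, G2=0, G3=0, G4=1, G5=0 → Y1=0, Y2=0. Observed Y1=0, Y2=1.
  G1 stuck-at-0: output Y1=0, Y2=0 ✗
  G1 stuck-at-1: output Y1=0, Y2=1 ✓
  G2 stuck-at-0: output Y1=0, Y2=0 ✗
  G2 stuck-at-1: output Y1=1, Y2=0 ✗
  G3 stuck-at-0: output Y1=0, Y2=0 ✗
  G3 stuck-at-1: output Y1=0, Y2=1 ✓
  G4 stuck-at-0: output Y1=0, Y2=1 ✓
  G4 stuck-at-1: output Y1=0, Y2=0 ✗
  G5 stuck-at-0: output Y1=0, Y2=0 ✗
  G5 stuck-at-1: output Y1=0, Y2=1 ✓
Consistent faults: {G1 stuck-at-1, G3 stuck-at-1, G4 stuck-at-0, G5 stuck-at-1} — 4 in all.

4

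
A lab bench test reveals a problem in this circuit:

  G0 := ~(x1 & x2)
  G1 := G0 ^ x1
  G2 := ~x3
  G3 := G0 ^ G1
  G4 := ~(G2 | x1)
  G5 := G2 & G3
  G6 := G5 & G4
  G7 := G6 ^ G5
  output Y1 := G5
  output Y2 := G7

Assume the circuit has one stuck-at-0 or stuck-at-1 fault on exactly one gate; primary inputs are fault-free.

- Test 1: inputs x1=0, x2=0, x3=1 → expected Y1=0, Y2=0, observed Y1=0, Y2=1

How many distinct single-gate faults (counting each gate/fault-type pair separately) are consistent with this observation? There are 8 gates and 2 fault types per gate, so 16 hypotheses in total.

2

Fault-free: G0=1, G1=1, G2=0, G3=0, G4=1, G5=0, G6=0, G7=0 → Y1=0, Y2=0. Observed Y1=0, Y2=1.
  G0: none of the 2 fault types match ✗
  G1: none of the 2 fault types match ✗
  G2: none of the 2 fault types match ✗
  G3: none of the 2 fault types match ✗
  G4: none of the 2 fault types match ✗
  G5: none of the 2 fault types match ✗
  G6: stuck-at-1 ✓; others ✗
  G7: stuck-at-1 ✓; others ✗
Consistent faults: {G6 stuck-at-1, G7 stuck-at-1} — 2 in all.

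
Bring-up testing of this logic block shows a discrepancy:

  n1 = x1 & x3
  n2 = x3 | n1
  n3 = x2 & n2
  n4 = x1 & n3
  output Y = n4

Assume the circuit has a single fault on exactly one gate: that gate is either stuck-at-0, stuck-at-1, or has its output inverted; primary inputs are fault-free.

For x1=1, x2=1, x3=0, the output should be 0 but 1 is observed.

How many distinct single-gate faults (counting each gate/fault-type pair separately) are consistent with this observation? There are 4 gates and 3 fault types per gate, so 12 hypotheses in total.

8

Fault-free: n1=0, n2=0, n3=0, n4=0 → 0. Observed 1.
  n1 stuck-at-0: output 0 ✗
  n1 stuck-at-1: output 1 ✓
  n1 inverted output: output 1 ✓
  n2 stuck-at-0: output 0 ✗
  n2 stuck-at-1: output 1 ✓
  n2 inverted output: output 1 ✓
  n3 stuck-at-0: output 0 ✗
  n3 stuck-at-1: output 1 ✓
  n3 inverted output: output 1 ✓
  n4 stuck-at-0: output 0 ✗
  n4 stuck-at-1: output 1 ✓
  n4 inverted output: output 1 ✓
Consistent faults: {n1 stuck-at-1, n1 inverted output, n2 stuck-at-1, n2 inverted output, n3 stuck-at-1, n3 inverted output, n4 stuck-at-1, n4 inverted output} — 8 in all.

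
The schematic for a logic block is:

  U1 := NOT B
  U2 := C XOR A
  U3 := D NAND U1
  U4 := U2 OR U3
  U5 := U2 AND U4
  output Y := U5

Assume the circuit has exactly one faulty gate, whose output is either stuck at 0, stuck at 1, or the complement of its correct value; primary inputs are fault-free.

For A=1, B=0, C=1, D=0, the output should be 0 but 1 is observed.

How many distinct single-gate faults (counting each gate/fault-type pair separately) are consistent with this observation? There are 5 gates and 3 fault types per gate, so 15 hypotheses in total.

4

Fault-free: U1=1, U2=0, U3=1, U4=1, U5=0 → 0. Observed 1.
  U1: none of the 3 fault types match ✗
  U2: stuck-at-1, inverted output ✓; others ✗
  U3: none of the 3 fault types match ✗
  U4: none of the 3 fault types match ✗
  U5: stuck-at-1, inverted output ✓; others ✗
Consistent faults: {U2 stuck-at-1, U2 inverted output, U5 stuck-at-1, U5 inverted output} — 4 in all.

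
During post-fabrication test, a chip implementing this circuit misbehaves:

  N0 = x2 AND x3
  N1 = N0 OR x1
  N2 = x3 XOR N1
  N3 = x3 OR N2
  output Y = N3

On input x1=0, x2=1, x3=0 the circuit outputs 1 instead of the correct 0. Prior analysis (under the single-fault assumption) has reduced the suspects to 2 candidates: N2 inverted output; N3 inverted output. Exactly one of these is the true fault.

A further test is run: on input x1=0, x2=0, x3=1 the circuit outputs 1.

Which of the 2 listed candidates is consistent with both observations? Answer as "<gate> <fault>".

Evaluate each candidate on input x1=0, x2=0, x3=1:
  N2 inverted output: N0=0, N1=0, N2=0 [inverted output], N3=1 → 1 — matches
  N3 inverted output: N0=0, N1=0, N2=1, N3=0 [inverted output] → 0 — eliminated
Only N2 inverted output reproduces the observed 1.

N2 inverted output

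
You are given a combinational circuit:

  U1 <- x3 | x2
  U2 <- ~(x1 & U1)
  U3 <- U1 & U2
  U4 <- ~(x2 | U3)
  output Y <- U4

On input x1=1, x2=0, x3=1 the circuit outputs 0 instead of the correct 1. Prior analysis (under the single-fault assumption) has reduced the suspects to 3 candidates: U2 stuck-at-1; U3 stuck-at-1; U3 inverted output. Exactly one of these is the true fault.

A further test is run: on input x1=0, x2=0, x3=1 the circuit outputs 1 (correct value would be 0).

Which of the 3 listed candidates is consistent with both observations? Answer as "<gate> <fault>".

Evaluate each candidate on input x1=0, x2=0, x3=1:
  U2 stuck-at-1: U1=1, U2=1 [stuck-at-1], U3=1, U4=0 → 0 — eliminated
  U3 stuck-at-1: U1=1, U2=1, U3=1 [stuck-at-1], U4=0 → 0 — eliminated
  U3 inverted output: U1=1, U2=1, U3=0 [inverted output], U4=1 → 1 — matches
Only U3 inverted output reproduces the observed 1.

U3 inverted output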